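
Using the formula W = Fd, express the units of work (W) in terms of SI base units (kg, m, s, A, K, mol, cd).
Units of each symbol in W = Fd:
  F (force): kg·m/s²
  d (displacement): m

Multiplying the contributions: [kg·m/s²] · [m]
Adding exponents of each base unit: kg: 1, m: 2, s: -2
SI base units of work: kg·m²/s²

Answer: kg·m²/s²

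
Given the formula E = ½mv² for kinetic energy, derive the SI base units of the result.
Units of each symbol in E = ½mv²:
  m (mass): kg
  v (speed): m/s  → to the power 2, contributes m²/s²
  The factor ½ is dimensionless.

Multiplying the contributions: [kg] · [m²/s²]
Adding exponents of each base unit: kg: 1, m: 2, s: -2
SI base units of kinetic energy: kg·m²/s²

Answer: kg·m²/s²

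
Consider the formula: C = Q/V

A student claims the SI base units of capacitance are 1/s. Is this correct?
Units of each symbol in C = Q/V:
  Q (charge, in coulombs): s·A
  V (voltage, in volts): kg·m²/(s³·A)  → in the denominator, contributes s³·A/(kg·m²)

Multiplying the contributions: [s·A] · [s³·A/(kg·m²)]
Adding exponents of each base unit: kg: -1, m: -2, s: 4, A: 2
SI base units of capacitance: s⁴·A²/(kg·m²)

The claimed units 1/s (exponents s: -1) do not match the derived units s⁴·A²/(kg·m²) (exponents kg: -1, m: -2, s: 4, A: 2), so the claim is incorrect.

Answer: No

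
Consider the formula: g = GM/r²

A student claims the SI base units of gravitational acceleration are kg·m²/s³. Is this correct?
Units of each symbol in g = GM/r²:
  G (gravitational constant): m³/(kg·s²)
  M (mass): kg
  r (distance): m  → to the power 2 in the denominator, contributes 1/m²

Multiplying the contributions: [m³/(kg·s²)] · [kg] · [1/m²]
Adding exponents of each base unit: m: 1, s: -2
SI base units of gravitational acceleration: m/s²

The claimed units kg·m²/s³ (exponents kg: 1, m: 2, s: -3) do not match the derived units m/s² (exponents m: 1, s: -2), so the claim is incorrect.

Answer: No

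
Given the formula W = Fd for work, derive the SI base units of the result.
Units of each symbol in W = Fd:
  F (force): kg·m/s²
  d (displacement): m

Multiplying the contributions: [kg·m/s²] · [m]
Adding exponents of each base unit: kg: 1, m: 2, s: -2
SI base units of work: kg·m²/s²

Answer: kg·m²/s²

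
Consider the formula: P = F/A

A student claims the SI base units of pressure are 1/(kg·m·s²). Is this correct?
Units of each symbol in P = F/A:
  F (force): kg·m/s²
  A (area): m²  → in the denominator, contributes 1/m²

Multiplying the contributions: [kg·m/s²] · [1/m²]
Adding exponents of each base unit: kg: 1, m: -1, s: -2
SI base units of pressure: kg/(m·s²)

The claimed units 1/(kg·m·s²) (exponents kg: -1, m: -1, s: -2) do not match the derived units kg/(m·s²) (exponents kg: 1, m: -1, s: -2), so the claim is incorrect.

Answer: No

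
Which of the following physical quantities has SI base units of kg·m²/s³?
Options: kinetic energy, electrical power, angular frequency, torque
Checking the SI base units of each option:
  kinetic energy (E = ½mv²): kg·m²/s²  ✗
  electrical power (P = IV): kg·m²/s³  ✓ matches
  angular frequency (ω = 2πf): 1/s  ✗
  torque (τ = Fr): kg·m²/s²  ✗

Only electrical power has units kg·m²/s³.

Answer: electrical power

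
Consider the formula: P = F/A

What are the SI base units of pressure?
Units of each symbol in P = F/A:
  F (force): kg·m/s²
  A (area): m²  → in the denominator, contributes 1/m²

Multiplying the contributions: [kg·m/s²] · [1/m²]
Adding exponents of each base unit: kg: 1, m: -1, s: -2
SI base units of pressure: kg/(m·s²)

Answer: kg/(m·s²)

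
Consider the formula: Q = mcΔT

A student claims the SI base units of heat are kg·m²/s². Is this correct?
Units of each symbol in Q = mcΔT:
  m (mass): kg
  c (specific heat capacity, in J/(kg·K)): m²/(s²·K)
  ΔT (temperature change): K

Multiplying the contributions: [kg] · [m²/(s²·K)] · [K]
Adding exponents of each base unit: kg: 1, m: 2, s: -2
SI base units of heat: kg·m²/s²

The claimed units kg·m²/s² match the derived units, so the claim is correct.

Answer: Yes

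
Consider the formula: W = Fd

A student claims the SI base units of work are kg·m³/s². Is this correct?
Units of each symbol in W = Fd:
  F (force): kg·m/s²
  d (displacement): m

Multiplying the contributions: [kg·m/s²] · [m]
Adding exponents of each base unit: kg: 1, m: 2, s: -2
SI base units of work: kg·m²/s²

The claimed units kg·m³/s² (exponents kg: 1, m: 3, s: -2) do not match the derived units kg·m²/s² (exponents kg: 1, m: 2, s: -2), so the claim is incorrect.

Answer: No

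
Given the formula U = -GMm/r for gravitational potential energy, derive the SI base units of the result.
Units of each symbol in U = -GMm/r:
  G (gravitational constant): m³/(kg·s²)
  M (mass): kg
  m (mass): kg
  r (distance): m  → in the denominator, contributes 1/m
  The minus sign does not affect the units.

Multiplying the contributions: [m³/(kg·s²)] · [kg] · [kg] · [1/m]
Adding exponents of each base unit: kg: 1, m: 2, s: -2
SI base units of gravitational potential energy: kg·m²/s²

Answer: kg·m²/s²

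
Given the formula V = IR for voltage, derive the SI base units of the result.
Units of each symbol in V = IR:
  I (current): A
  R (resistance, in ohms): kg·m²/(s³·A²)

Multiplying the contributions: [A] · [kg·m²/(s³·A²)]
Adding exponents of each base unit: kg: 1, m: 2, s: -3, A: -1
SI base units of voltage: kg·m²/(s³·A)

Answer: kg·m²/(s³·A)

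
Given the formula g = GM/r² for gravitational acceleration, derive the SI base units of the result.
Units of each symbol in g = GM/r²:
  G (gravitational constant): m³/(kg·s²)
  M (mass): kg
  r (distance): m  → to the power 2 in the denominator, contributes 1/m²

Multiplying the contributions: [m³/(kg·s²)] · [kg] · [1/m²]
Adding exponents of each base unit: m: 1, s: -2
SI base units of gravitational acceleration: m/s²

Answer: m/s²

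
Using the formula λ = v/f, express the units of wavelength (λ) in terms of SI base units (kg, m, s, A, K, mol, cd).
Units of each symbol in λ = v/f:
  v (wave speed): m/s
  f (frequency): 1/s  → in the denominator, contributes s

Multiplying the contributions: [m/s] · [s]
Adding exponents of each base unit: m: 1
SI base units of wavelength: m

Answer: m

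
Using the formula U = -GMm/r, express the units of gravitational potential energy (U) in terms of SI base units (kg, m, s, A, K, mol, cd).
Units of each symbol in U = -GMm/r:
  G (gravitational constant): m³/(kg·s²)
  M (mass): kg
  m (mass): kg
  r (distance): m  → in the denominator, contributes 1/m
  The minus sign does not affect the units.

Multiplying the contributions: [m³/(kg·s²)] · [kg] · [kg] · [1/m]
Adding exponents of each base unit: kg: 1, m: 2, s: -2
SI base units of gravitational potential energy: kg·m²/s²

Answer: kg·m²/s²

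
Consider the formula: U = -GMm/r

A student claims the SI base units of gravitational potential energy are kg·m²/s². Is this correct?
Units of each symbol in U = -GMm/r:
  G (gravitational constant): m³/(kg·s²)
  M (mass): kg
  m (mass): kg
  r (distance): m  → in the denominator, contributes 1/m
  The minus sign does not affect the units.

Multiplying the contributions: [m³/(kg·s²)] · [kg] · [kg] · [1/m]
Adding exponents of each base unit: kg: 1, m: 2, s: -2
SI base units of gravitational potential energy: kg·m²/s²

The claimed units kg·m²/s² match the derived units, so the claim is correct.

Answer: Yes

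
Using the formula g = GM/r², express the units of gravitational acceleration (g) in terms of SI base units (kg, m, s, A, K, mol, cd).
Units of each symbol in g = GM/r²:
  G (gravitational constant): m³/(kg·s²)
  M (mass): kg
  r (distance): m  → to the power 2 in the denominator, contributes 1/m²

Multiplying the contributions: [m³/(kg·s²)] · [kg] · [1/m²]
Adding exponents of each base unit: m: 1, s: -2
SI base units of gravitational acceleration: m/s²

Answer: m/s²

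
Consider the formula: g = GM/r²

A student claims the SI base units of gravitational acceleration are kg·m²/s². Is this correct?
Units of each symbol in g = GM/r²:
  G (gravitational constant): m³/(kg·s²)
  M (mass): kg
  r (distance): m  → to the power 2 in the denominator, contributes 1/m²

Multiplying the contributions: [m³/(kg·s²)] · [kg] · [1/m²]
Adding exponents of each base unit: m: 1, s: -2
SI base units of gravitational acceleration: m/s²

The claimed units kg·m²/s² (exponents kg: 1, m: 2, s: -2) do not match the derived units m/s² (exponents m: 1, s: -2), so the claim is incorrect.

Answer: No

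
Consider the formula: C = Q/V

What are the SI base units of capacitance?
Units of each symbol in C = Q/V:
  Q (charge, in coulombs): s·A
  V (voltage, in volts): kg·m²/(s³·A)  → in the denominator, contributes s³·A/(kg·m²)

Multiplying the contributions: [s·A] · [s³·A/(kg·m²)]
Adding exponents of each base unit: kg: -1, m: -2, s: 4, A: 2
SI base units of capacitance: s⁴·A²/(kg·m²)

Answer: s⁴·A²/(kg·m²)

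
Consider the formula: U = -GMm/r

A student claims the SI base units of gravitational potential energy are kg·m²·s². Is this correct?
Units of each symbol in U = -GMm/r:
  G (gravitational constant): m³/(kg·s²)
  M (mass): kg
  m (mass): kg
  r (distance): m  → in the denominator, contributes 1/m
  The minus sign does not affect the units.

Multiplying the contributions: [m³/(kg·s²)] · [kg] · [kg] · [1/m]
Adding exponents of each base unit: kg: 1, m: 2, s: -2
SI base units of gravitational potential energy: kg·m²/s²

The claimed units kg·m²·s² (exponents kg: 1, m: 2, s: 2) do not match the derived units kg·m²/s² (exponents kg: 1, m: 2, s: -2), so the claim is incorrect.

Answer: No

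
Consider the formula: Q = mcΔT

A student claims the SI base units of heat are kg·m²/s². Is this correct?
Units of each symbol in Q = mcΔT:
  m (mass): kg
  c (specific heat capacity, in J/(kg·K)): m²/(s²·K)
  ΔT (temperature change): K

Multiplying the contributions: [kg] · [m²/(s²·K)] · [K]
Adding exponents of each base unit: kg: 1, m: 2, s: -2
SI base units of heat: kg·m²/s²

The claimed units kg·m²/s² match the derived units, so the claim is correct.

Answer: Yes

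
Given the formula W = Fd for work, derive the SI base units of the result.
Units of each symbol in W = Fd:
  F (force): kg·m/s²
  d (displacement): m

Multiplying the contributions: [kg·m/s²] · [m]
Adding exponents of each base unit: kg: 1, m: 2, s: -2
SI base units of work: kg·m²/s²

Answer: kg·m²/s²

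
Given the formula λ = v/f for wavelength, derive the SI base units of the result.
Units of each symbol in λ = v/f:
  v (wave speed): m/s
  f (frequency): 1/s  → in the denominator, contributes s

Multiplying the contributions: [m/s] · [s]
Adding exponents of each base unit: m: 1
SI base units of wavelength: m

Answer: m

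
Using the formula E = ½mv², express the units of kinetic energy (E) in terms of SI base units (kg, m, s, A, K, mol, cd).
Units of each symbol in E = ½mv²:
  m (mass): kg
  v (speed): m/s  → to the power 2, contributes m²/s²
  The factor ½ is dimensionless.

Multiplying the contributions: [kg] · [m²/s²]
Adding exponents of each base unit: kg: 1, m: 2, s: -2
SI base units of kinetic energy: kg·m²/s²

Answer: kg·m²/s²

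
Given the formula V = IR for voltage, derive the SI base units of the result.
Units of each symbol in V = IR:
  I (current): A
  R (resistance, in ohms): kg·m²/(s³·A²)

Multiplying the contributions: [A] · [kg·m²/(s³·A²)]
Adding exponents of each base unit: kg: 1, m: 2, s: -3, A: -1
SI base units of voltage: kg·m²/(s³·A)

Answer: kg·m²/(s³·A)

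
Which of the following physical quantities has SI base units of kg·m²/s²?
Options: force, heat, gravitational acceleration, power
Checking the SI base units of each option:
  force (F = ma): kg·m/s²  ✗
  heat (Q = mcΔT): kg·m²/s²  ✓ matches
  gravitational acceleration (g = GM/r²): m/s²  ✗
  power (P = W/t): kg·m²/s³  ✗

Only heat has units kg·m²/s².

Answer: heat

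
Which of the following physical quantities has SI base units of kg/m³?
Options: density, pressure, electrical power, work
Checking the SI base units of each option:
  density (ρ = m/V): kg/m³  ✓ matches
  pressure (P = F/A): kg/(m·s²)  ✗
  electrical power (P = IV): kg·m²/s³  ✗
  work (W = Fd): kg·m²/s²  ✗

Only density has units kg/m³.

Answer: density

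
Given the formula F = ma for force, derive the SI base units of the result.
Units of each symbol in F = ma:
  m (mass): kg
  a (acceleration): m/s²

Multiplying the contributions: [kg] · [m/s²]
Adding exponents of each base unit: kg: 1, m: 1, s: -2
SI base units of force: kg·m/s²

Answer: kg·m/s²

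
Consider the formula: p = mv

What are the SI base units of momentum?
Units of each symbol in p = mv:
  m (mass): kg
  v (velocity): m/s

Multiplying the contributions: [kg] · [m/s]
Adding exponents of each base unit: kg: 1, m: 1, s: -1
SI base units of momentum: kg·m/s

Answer: kg·m/s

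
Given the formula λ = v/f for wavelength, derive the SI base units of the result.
Units of each symbol in λ = v/f:
  v (wave speed): m/s
  f (frequency): 1/s  → in the denominator, contributes s

Multiplying the contributions: [m/s] · [s]
Adding exponents of each base unit: m: 1
SI base units of wavelength: m

Answer: m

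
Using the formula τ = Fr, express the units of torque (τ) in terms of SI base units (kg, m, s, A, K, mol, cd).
Units of each symbol in τ = Fr:
  F (force): kg·m/s²
  r (lever arm): m

Multiplying the contributions: [kg·m/s²] · [m]
Adding exponents of each base unit: kg: 1, m: 2, s: -2
SI base units of torque: kg·m²/s²

Answer: kg·m²/s²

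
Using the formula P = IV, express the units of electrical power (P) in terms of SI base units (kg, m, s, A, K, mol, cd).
Units of each symbol in P = IV:
  I (current): A
  V (voltage, in volts): kg·m²/(s³·A)

Multiplying the contributions: [A] · [kg·m²/(s³·A)]
Adding exponents of each base unit: kg: 1, m: 2, s: -3
SI base units of electrical power: kg·m²/s³

Answer: kg·m²/s³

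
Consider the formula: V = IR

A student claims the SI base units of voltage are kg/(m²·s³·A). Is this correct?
Units of each symbol in V = IR:
  I (current): A
  R (resistance, in ohms): kg·m²/(s³·A²)

Multiplying the contributions: [A] · [kg·m²/(s³·A²)]
Adding exponents of each base unit: kg: 1, m: 2, s: -3, A: -1
SI base units of voltage: kg·m²/(s³·A)

The claimed units kg/(m²·s³·A) (exponents kg: 1, m: -2, s: -3, A: -1) do not match the derived units kg·m²/(s³·A) (exponents kg: 1, m: 2, s: -3, A: -1), so the claim is incorrect.

Answer: No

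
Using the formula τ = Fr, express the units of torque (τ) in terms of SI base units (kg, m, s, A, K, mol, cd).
Units of each symbol in τ = Fr:
  F (force): kg·m/s²
  r (lever arm): m

Multiplying the contributions: [kg·m/s²] · [m]
Adding exponents of each base unit: kg: 1, m: 2, s: -2
SI base units of torque: kg·m²/s²

Answer: kg·m²/s²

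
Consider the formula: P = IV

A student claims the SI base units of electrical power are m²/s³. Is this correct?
Units of each symbol in P = IV:
  I (current): A
  V (voltage, in volts): kg·m²/(s³·A)

Multiplying the contributions: [A] · [kg·m²/(s³·A)]
Adding exponents of each base unit: kg: 1, m: 2, s: -3
SI base units of electrical power: kg·m²/s³

The claimed units m²/s³ (exponents m: 2, s: -3) do not match the derived units kg·m²/s³ (exponents kg: 1, m: 2, s: -3), so the claim is incorrect.

Answer: No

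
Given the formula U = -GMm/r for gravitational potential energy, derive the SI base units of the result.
Units of each symbol in U = -GMm/r:
  G (gravitational constant): m³/(kg·s²)
  M (mass): kg
  m (mass): kg
  r (distance): m  → in the denominator, contributes 1/m
  The minus sign does not affect the units.

Multiplying the contributions: [m³/(kg·s²)] · [kg] · [kg] · [1/m]
Adding exponents of each base unit: kg: 1, m: 2, s: -2
SI base units of gravitational potential energy: kg·m²/s²

Answer: kg·m²/s²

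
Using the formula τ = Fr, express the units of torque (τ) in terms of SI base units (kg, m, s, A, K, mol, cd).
Units of each symbol in τ = Fr:
  F (force): kg·m/s²
  r (lever arm): m

Multiplying the contributions: [kg·m/s²] · [m]
Adding exponents of each base unit: kg: 1, m: 2, s: -2
SI base units of torque: kg·m²/s²

Answer: kg·m²/s²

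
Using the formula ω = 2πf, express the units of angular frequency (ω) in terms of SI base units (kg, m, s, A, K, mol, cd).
Units of each symbol in ω = 2πf:
  f (frequency): 1/s
  The factor 2π is dimensionless.

Multiplying the contributions: [1/s]
Adding exponents of each base unit: s: -1
SI base units of angular frequency: 1/s

Answer: 1/s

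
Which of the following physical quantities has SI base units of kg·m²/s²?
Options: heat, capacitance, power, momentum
Checking the SI base units of each option:
  heat (Q = mcΔT): kg·m²/s²  ✓ matches
  capacitance (C = Q/V): s⁴·A²/(kg·m²)  ✗
  power (P = W/t): kg·m²/s³  ✗
  momentum (p = mv): kg·m/s  ✗

Only heat has units kg·m²/s².

Answer: heat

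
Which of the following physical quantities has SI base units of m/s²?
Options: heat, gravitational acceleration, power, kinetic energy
Checking the SI base units of each option:
  heat (Q = mcΔT): kg·m²/s²  ✗
  gravitational acceleration (g = GM/r²): m/s²  ✓ matches
  power (P = W/t): kg·m²/s³  ✗
  kinetic energy (E = ½mv²): kg·m²/s²  ✗

Only gravitational acceleration has units m/s².

Answer: gravitational acceleration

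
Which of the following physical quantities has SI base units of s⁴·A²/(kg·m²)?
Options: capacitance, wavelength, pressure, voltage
Checking the SI base units of each option:
  capacitance (C = Q/V): s⁴·A²/(kg·m²)  ✓ matches
  wavelength (λ = v/f): m  ✗
  pressure (P = F/A): kg/(m·s²)  ✗
  voltage (V = IR): kg·m²/(s³·A)  ✗

Only capacitance has units s⁴·A²/(kg·m²).

Answer: capacitance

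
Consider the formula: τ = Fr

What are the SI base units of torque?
Units of each symbol in τ = Fr:
  F (force): kg·m/s²
  r (lever arm): m

Multiplying the contributions: [kg·m/s²] · [m]
Adding exponents of each base unit: kg: 1, m: 2, s: -2
SI base units of torque: kg·m²/s²

Answer: kg·m²/s²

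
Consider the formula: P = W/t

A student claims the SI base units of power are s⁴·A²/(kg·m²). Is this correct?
Units of each symbol in P = W/t:
  W (work): kg·m²/s²
  t (time): s  → in the denominator, contributes 1/s

Multiplying the contributions: [kg·m²/s²] · [1/s]
Adding exponents of each base unit: kg: 1, m: 2, s: -3
SI base units of power: kg·m²/s³

The claimed units s⁴·A²/(kg·m²) (exponents kg: -1, m: -2, s: 4, A: 2) do not match the derived units kg·m²/s³ (exponents kg: 1, m: 2, s: -3), so the claim is incorrect.

Answer: No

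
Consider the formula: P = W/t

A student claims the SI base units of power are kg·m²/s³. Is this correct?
Units of each symbol in P = W/t:
  W (work): kg·m²/s²
  t (time): s  → in the denominator, contributes 1/s

Multiplying the contributions: [kg·m²/s²] · [1/s]
Adding exponents of each base unit: kg: 1, m: 2, s: -3
SI base units of power: kg·m²/s³

The claimed units kg·m²/s³ match the derived units, so the claim is correct.

Answer: Yes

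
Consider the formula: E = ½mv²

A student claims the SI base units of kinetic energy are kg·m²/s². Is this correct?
Units of each symbol in E = ½mv²:
  m (mass): kg
  v (speed): m/s  → to the power 2, contributes m²/s²
  The factor ½ is dimensionless.

Multiplying the contributions: [kg] · [m²/s²]
Adding exponents of each base unit: kg: 1, m: 2, s: -2
SI base units of kinetic energy: kg·m²/s²

The claimed units kg·m²/s² match the derived units, so the claim is correct.

Answer: Yes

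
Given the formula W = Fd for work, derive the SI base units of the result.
Units of each symbol in W = Fd:
  F (force): kg·m/s²
  d (displacement): m

Multiplying the contributions: [kg·m/s²] · [m]
Adding exponents of each base unit: kg: 1, m: 2, s: -2
SI base units of work: kg·m²/s²

Answer: kg·m²/s²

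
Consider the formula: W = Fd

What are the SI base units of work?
Units of each symbol in W = Fd:
  F (force): kg·m/s²
  d (displacement): m

Multiplying the contributions: [kg·m/s²] · [m]
Adding exponents of each base unit: kg: 1, m: 2, s: -2
SI base units of work: kg·m²/s²

Answer: kg·m²/s²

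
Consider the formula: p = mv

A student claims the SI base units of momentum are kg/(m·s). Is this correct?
Units of each symbol in p = mv:
  m (mass): kg
  v (velocity): m/s

Multiplying the contributions: [kg] · [m/s]
Adding exponents of each base unit: kg: 1, m: 1, s: -1
SI base units of momentum: kg·m/s

The claimed units kg/(m·s) (exponents kg: 1, m: -1, s: -1) do not match the derived units kg·m/s (exponents kg: 1, m: 1, s: -1), so the claim is incorrect.

Answer: No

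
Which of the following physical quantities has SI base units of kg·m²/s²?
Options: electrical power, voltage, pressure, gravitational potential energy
Checking the SI base units of each option:
  electrical power (P = IV): kg·m²/s³  ✗
  voltage (V = IR): kg·m²/(s³·A)  ✗
  pressure (P = F/A): kg/(m·s²)  ✗
  gravitational potential energy (U = -GMm/r): kg·m²/s²  ✓ matches

Only gravitational potential energy has units kg·m²/s².

Answer: gravitational potential energy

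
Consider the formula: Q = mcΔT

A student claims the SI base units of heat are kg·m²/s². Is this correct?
Units of each symbol in Q = mcΔT:
  m (mass): kg
  c (specific heat capacity, in J/(kg·K)): m²/(s²·K)
  ΔT (temperature change): K

Multiplying the contributions: [kg] · [m²/(s²·K)] · [K]
Adding exponents of each base unit: kg: 1, m: 2, s: -2
SI base units of heat: kg·m²/s²

The claimed units kg·m²/s² match the derived units, so the claim is correct.

Answer: Yes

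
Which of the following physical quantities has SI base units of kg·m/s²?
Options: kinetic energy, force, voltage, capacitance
Checking the SI base units of each option:
  kinetic energy (E = ½mv²): kg·m²/s²  ✗
  force (F = ma): kg·m/s²  ✓ matches
  voltage (V = IR): kg·m²/(s³·A)  ✗
  capacitance (C = Q/V): s⁴·A²/(kg·m²)  ✗

Only force has units kg·m/s².

Answer: force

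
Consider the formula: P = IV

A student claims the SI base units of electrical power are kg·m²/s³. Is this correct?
Units of each symbol in P = IV:
  I (current): A
  V (voltage, in volts): kg·m²/(s³·A)

Multiplying the contributions: [A] · [kg·m²/(s³·A)]
Adding exponents of each base unit: kg: 1, m: 2, s: -3
SI base units of electrical power: kg·m²/s³

The claimed units kg·m²/s³ match the derived units, so the claim is correct.

Answer: Yes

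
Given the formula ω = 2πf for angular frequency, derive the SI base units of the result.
Units of each symbol in ω = 2πf:
  f (frequency): 1/s
  The factor 2π is dimensionless.

Multiplying the contributions: [1/s]
Adding exponents of each base unit: s: -1
SI base units of angular frequency: 1/s

Answer: 1/s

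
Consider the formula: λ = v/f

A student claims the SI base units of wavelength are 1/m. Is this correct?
Units of each symbol in λ = v/f:
  v (wave speed): m/s
  f (frequency): 1/s  → in the denominator, contributes s

Multiplying the contributions: [m/s] · [s]
Adding exponents of each base unit: m: 1
SI base units of wavelength: m

The claimed units 1/m (exponents m: -1) do not match the derived units m (exponents m: 1), so the claim is incorrect.

Answer: No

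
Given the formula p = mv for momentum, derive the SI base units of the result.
Units of each symbol in p = mv:
  m (mass): kg
  v (velocity): m/s

Multiplying the contributions: [kg] · [m/s]
Adding exponents of each base unit: kg: 1, m: 1, s: -1
SI base units of momentum: kg·m/s

Answer: kg·m/s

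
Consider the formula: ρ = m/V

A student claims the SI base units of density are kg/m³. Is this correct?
Units of each symbol in ρ = m/V:
  m (mass): kg
  V (volume): m³  → in the denominator, contributes 1/m³

Multiplying the contributions: [kg] · [1/m³]
Adding exponents of each base unit: kg: 1, m: -3
SI base units of density: kg/m³

The claimed units kg/m³ match the derived units, so the claim is correct.

Answer: Yes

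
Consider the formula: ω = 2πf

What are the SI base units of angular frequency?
Units of each symbol in ω = 2πf:
  f (frequency): 1/s
  The factor 2π is dimensionless.

Multiplying the contributions: [1/s]
Adding exponents of each base unit: s: -1
SI base units of angular frequency: 1/s

Answer: 1/s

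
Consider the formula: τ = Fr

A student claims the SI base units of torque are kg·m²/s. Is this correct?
Units of each symbol in τ = Fr:
  F (force): kg·m/s²
  r (lever arm): m

Multiplying the contributions: [kg·m/s²] · [m]
Adding exponents of each base unit: kg: 1, m: 2, s: -2
SI base units of torque: kg·m²/s²

The claimed units kg·m²/s (exponents kg: 1, m: 2, s: -1) do not match the derived units kg·m²/s² (exponents kg: 1, m: 2, s: -2), so the claim is incorrect.

Answer: No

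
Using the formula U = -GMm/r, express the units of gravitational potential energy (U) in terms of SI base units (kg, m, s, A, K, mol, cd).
Units of each symbol in U = -GMm/r:
  G (gravitational constant): m³/(kg·s²)
  M (mass): kg
  m (mass): kg
  r (distance): m  → in the denominator, contributes 1/m
  The minus sign does not affect the units.

Multiplying the contributions: [m³/(kg·s²)] · [kg] · [kg] · [1/m]
Adding exponents of each base unit: kg: 1, m: 2, s: -2
SI base units of gravitational potential energy: kg·m²/s²

Answer: kg·m²/s²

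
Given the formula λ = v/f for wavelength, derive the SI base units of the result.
Units of each symbol in λ = v/f:
  v (wave speed): m/s
  f (frequency): 1/s  → in the denominator, contributes s

Multiplying the contributions: [m/s] · [s]
Adding exponents of each base unit: m: 1
SI base units of wavelength: m

Answer: m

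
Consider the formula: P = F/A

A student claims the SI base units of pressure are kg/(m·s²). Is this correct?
Units of each symbol in P = F/A:
  F (force): kg·m/s²
  A (area): m²  → in the denominator, contributes 1/m²

Multiplying the contributions: [kg·m/s²] · [1/m²]
Adding exponents of each base unit: kg: 1, m: -1, s: -2
SI base units of pressure: kg/(m·s²)

The claimed units kg/(m·s²) match the derived units, so the claim is correct.

Answer: Yes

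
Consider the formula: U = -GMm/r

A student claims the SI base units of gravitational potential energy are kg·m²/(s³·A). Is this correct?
Units of each symbol in U = -GMm/r:
  G (gravitational constant): m³/(kg·s²)
  M (mass): kg
  m (mass): kg
  r (distance): m  → in the denominator, contributes 1/m
  The minus sign does not affect the units.

Multiplying the contributions: [m³/(kg·s²)] · [kg] · [kg] · [1/m]
Adding exponents of each base unit: kg: 1, m: 2, s: -2
SI base units of gravitational potential energy: kg·m²/s²

The claimed units kg·m²/(s³·A) (exponents kg: 1, m: 2, s: -3, A: -1) do not match the derived units kg·m²/s² (exponents kg: 1, m: 2, s: -2), so the claim is incorrect.

Answer: No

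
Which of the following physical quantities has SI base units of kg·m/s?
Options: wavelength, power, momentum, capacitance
Checking the SI base units of each option:
  wavelength (λ = v/f): m  ✗
  power (P = W/t): kg·m²/s³  ✗
  momentum (p = mv): kg·m/s  ✓ matches
  capacitance (C = Q/V): s⁴·A²/(kg·m²)  ✗

Only momentum has units kg·m/s.

Answer: momentum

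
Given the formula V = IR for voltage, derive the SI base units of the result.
Units of each symbol in V = IR:
  I (current): A
  R (resistance, in ohms): kg·m²/(s³·A²)

Multiplying the contributions: [A] · [kg·m²/(s³·A²)]
Adding exponents of each base unit: kg: 1, m: 2, s: -3, A: -1
SI base units of voltage: kg·m²/(s³·A)

Answer: kg·m²/(s³·A)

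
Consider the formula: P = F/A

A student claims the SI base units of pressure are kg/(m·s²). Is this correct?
Units of each symbol in P = F/A:
  F (force): kg·m/s²
  A (area): m²  → in the denominator, contributes 1/m²

Multiplying the contributions: [kg·m/s²] · [1/m²]
Adding exponents of each base unit: kg: 1, m: -1, s: -2
SI base units of pressure: kg/(m·s²)

The claimed units kg/(m·s²) match the derived units, so the claim is correct.

Answer: Yes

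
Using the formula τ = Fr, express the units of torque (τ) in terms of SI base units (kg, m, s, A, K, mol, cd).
Units of each symbol in τ = Fr:
  F (force): kg·m/s²
  r (lever arm): m

Multiplying the contributions: [kg·m/s²] · [m]
Adding exponents of each base unit: kg: 1, m: 2, s: -2
SI base units of torque: kg·m²/s²

Answer: kg·m²/s²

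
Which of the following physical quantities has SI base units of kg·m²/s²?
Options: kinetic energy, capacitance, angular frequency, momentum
Checking the SI base units of each option:
  kinetic energy (E = ½mv²): kg·m²/s²  ✓ matches
  capacitance (C = Q/V): s⁴·A²/(kg·m²)  ✗
  angular frequency (ω = 2πf): 1/s  ✗
  momentum (p = mv): kg·m/s  ✗

Only kinetic energy has units kg·m²/s².

Answer: kinetic energy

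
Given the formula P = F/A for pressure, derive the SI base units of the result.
Units of each symbol in P = F/A:
  F (force): kg·m/s²
  A (area): m²  → in the denominator, contributes 1/m²

Multiplying the contributions: [kg·m/s²] · [1/m²]
Adding exponents of each base unit: kg: 1, m: -1, s: -2
SI base units of pressure: kg/(m·s²)

Answer: kg/(m·s²)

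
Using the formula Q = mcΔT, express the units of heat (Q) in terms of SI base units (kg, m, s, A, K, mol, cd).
Units of each symbol in Q = mcΔT:
  m (mass): kg
  c (specific heat capacity, in J/(kg·K)): m²/(s²·K)
  ΔT (temperature change): K

Multiplying the contributions: [kg] · [m²/(s²·K)] · [K]
Adding exponents of each base unit: kg: 1, m: 2, s: -2
SI base units of heat: kg·m²/s²

Answer: kg·m²/s²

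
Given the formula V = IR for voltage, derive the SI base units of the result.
Units of each symbol in V = IR:
  I (current): A
  R (resistance, in ohms): kg·m²/(s³·A²)

Multiplying the contributions: [A] · [kg·m²/(s³·A²)]
Adding exponents of each base unit: kg: 1, m: 2, s: -3, A: -1
SI base units of voltage: kg·m²/(s³·A)

Answer: kg·m²/(s³·A)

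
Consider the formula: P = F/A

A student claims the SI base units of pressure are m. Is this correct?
Units of each symbol in P = F/A:
  F (force): kg·m/s²
  A (area): m²  → in the denominator, contributes 1/m²

Multiplying the contributions: [kg·m/s²] · [1/m²]
Adding exponents of each base unit: kg: 1, m: -1, s: -2
SI base units of pressure: kg/(m·s²)

The claimed units m (exponents m: 1) do not match the derived units kg/(m·s²) (exponents kg: 1, m: -1, s: -2), so the claim is incorrect.

Answer: No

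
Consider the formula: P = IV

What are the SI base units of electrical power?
Units of each symbol in P = IV:
  I (current): A
  V (voltage, in volts): kg·m²/(s³·A)

Multiplying the contributions: [A] · [kg·m²/(s³·A)]
Adding exponents of each base unit: kg: 1, m: 2, s: -3
SI base units of electrical power: kg·m²/s³

Answer: kg·m²/s³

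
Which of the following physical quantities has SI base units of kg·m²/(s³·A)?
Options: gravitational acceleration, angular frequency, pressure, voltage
Checking the SI base units of each option:
  gravitational acceleration (g = GM/r²): m/s²  ✗
  angular frequency (ω = 2πf): 1/s  ✗
  pressure (P = F/A): kg/(m·s²)  ✗
  voltage (V = IR): kg·m²/(s³·A)  ✓ matches

Only voltage has units kg·m²/(s³·A).

Answer: voltage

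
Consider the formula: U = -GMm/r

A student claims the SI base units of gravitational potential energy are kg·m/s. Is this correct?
Units of each symbol in U = -GMm/r:
  G (gravitational constant): m³/(kg·s²)
  M (mass): kg
  m (mass): kg
  r (distance): m  → in the denominator, contributes 1/m
  The minus sign does not affect the units.

Multiplying the contributions: [m³/(kg·s²)] · [kg] · [kg] · [1/m]
Adding exponents of each base unit: kg: 1, m: 2, s: -2
SI base units of gravitational potential energy: kg·m²/s²

The claimed units kg·m/s (exponents kg: 1, m: 1, s: -1) do not match the derived units kg·m²/s² (exponents kg: 1, m: 2, s: -2), so the claim is incorrect.

Answer: No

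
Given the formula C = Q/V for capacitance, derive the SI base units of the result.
Units of each symbol in C = Q/V:
  Q (charge, in coulombs): s·A
  V (voltage, in volts): kg·m²/(s³·A)  → in the denominator, contributes s³·A/(kg·m²)

Multiplying the contributions: [s·A] · [s³·A/(kg·m²)]
Adding exponents of each base unit: kg: -1, m: -2, s: 4, A: 2
SI base units of capacitance: s⁴·A²/(kg·m²)

Answer: s⁴·A²/(kg·m²)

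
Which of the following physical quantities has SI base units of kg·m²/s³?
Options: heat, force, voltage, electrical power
Checking the SI base units of each option:
  heat (Q = mcΔT): kg·m²/s²  ✗
  force (F = ma): kg·m/s²  ✗
  voltage (V = IR): kg·m²/(s³·A)  ✗
  electrical power (P = IV): kg·m²/s³  ✓ matches

Only electrical power has units kg·m²/s³.

Answer: electrical power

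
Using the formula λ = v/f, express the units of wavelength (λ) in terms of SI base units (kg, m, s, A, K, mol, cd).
Units of each symbol in λ = v/f:
  v (wave speed): m/s
  f (frequency): 1/s  → in the denominator, contributes s

Multiplying the contributions: [m/s] · [s]
Adding exponents of each base unit: m: 1
SI base units of wavelength: m

Answer: m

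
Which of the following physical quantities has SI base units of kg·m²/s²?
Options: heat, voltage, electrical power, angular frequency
Checking the SI base units of each option:
  heat (Q = mcΔT): kg·m²/s²  ✓ matches
  voltage (V = IR): kg·m²/(s³·A)  ✗
  electrical power (P = IV): kg·m²/s³  ✗
  angular frequency (ω = 2πf): 1/s  ✗

Only heat has units kg·m²/s².

Answer: heat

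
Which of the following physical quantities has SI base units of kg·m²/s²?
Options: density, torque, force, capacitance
Checking the SI base units of each option:
  density (ρ = m/V): kg/m³  ✗
  torque (τ = Fr): kg·m²/s²  ✓ matches
  force (F = ma): kg·m/s²  ✗
  capacitance (C = Q/V): s⁴·A²/(kg·m²)  ✗

Only torque has units kg·m²/s².

Answer: torque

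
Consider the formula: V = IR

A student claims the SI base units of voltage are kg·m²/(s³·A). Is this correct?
Units of each symbol in V = IR:
  I (current): A
  R (resistance, in ohms): kg·m²/(s³·A²)

Multiplying the contributions: [A] · [kg·m²/(s³·A²)]
Adding exponents of each base unit: kg: 1, m: 2, s: -3, A: -1
SI base units of voltage: kg·m²/(s³·A)

The claimed units kg·m²/(s³·A) match the derived units, so the claim is correct.

Answer: Yes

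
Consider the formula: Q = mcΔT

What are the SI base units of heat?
Units of each symbol in Q = mcΔT:
  m (mass): kg
  c (specific heat capacity, in J/(kg·K)): m²/(s²·K)
  ΔT (temperature change): K

Multiplying the contributions: [kg] · [m²/(s²·K)] · [K]
Adding exponents of each base unit: kg: 1, m: 2, s: -2
SI base units of heat: kg·m²/s²

Answer: kg·m²/s²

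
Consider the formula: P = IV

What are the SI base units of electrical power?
Units of each symbol in P = IV:
  I (current): A
  V (voltage, in volts): kg·m²/(s³·A)

Multiplying the contributions: [A] · [kg·m²/(s³·A)]
Adding exponents of each base unit: kg: 1, m: 2, s: -3
SI base units of electrical power: kg·m²/s³

Answer: kg·m²/s³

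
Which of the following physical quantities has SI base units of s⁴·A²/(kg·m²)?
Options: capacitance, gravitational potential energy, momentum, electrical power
Checking the SI base units of each option:
  capacitance (C = Q/V): s⁴·A²/(kg·m²)  ✓ matches
  gravitational potential energy (U = -GMm/r): kg·m²/s²  ✗
  momentum (p = mv): kg·m/s  ✗
  electrical power (P = IV): kg·m²/s³  ✗

Only capacitance has units s⁴·A²/(kg·m²).

Answer: capacitance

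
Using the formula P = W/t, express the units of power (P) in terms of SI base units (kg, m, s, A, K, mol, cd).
Units of each symbol in P = W/t:
  W (work): kg·m²/s²
  t (time): s  → in the denominator, contributes 1/s

Multiplying the contributions: [kg·m²/s²] · [1/s]
Adding exponents of each base unit: kg: 1, m: 2, s: -3
SI base units of power: kg·m²/s³

Answer: kg·m²/s³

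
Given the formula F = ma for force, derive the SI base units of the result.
Units of each symbol in F = ma:
  m (mass): kg
  a (acceleration): m/s²

Multiplying the contributions: [kg] · [m/s²]
Adding exponents of each base unit: kg: 1, m: 1, s: -2
SI base units of force: kg·m/s²

Answer: kg·m/s²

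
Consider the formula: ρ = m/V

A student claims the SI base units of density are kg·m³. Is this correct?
Units of each symbol in ρ = m/V:
  m (mass): kg
  V (volume): m³  → in the denominator, contributes 1/m³

Multiplying the contributions: [kg] · [1/m³]
Adding exponents of each base unit: kg: 1, m: -3
SI base units of density: kg/m³

The claimed units kg·m³ (exponents kg: 1, m: 3) do not match the derived units kg/m³ (exponents kg: 1, m: -3), so the claim is incorrect.

Answer: No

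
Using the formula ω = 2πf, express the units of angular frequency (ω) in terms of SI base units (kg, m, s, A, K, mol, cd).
Units of each symbol in ω = 2πf:
  f (frequency): 1/s
  The factor 2π is dimensionless.

Multiplying the contributions: [1/s]
Adding exponents of each base unit: s: -1
SI base units of angular frequency: 1/s

Answer: 1/s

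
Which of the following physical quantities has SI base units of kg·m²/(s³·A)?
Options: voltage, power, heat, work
Checking the SI base units of each option:
  voltage (V = IR): kg·m²/(s³·A)  ✓ matches
  power (P = W/t): kg·m²/s³  ✗
  heat (Q = mcΔT): kg·m²/s²  ✗
  work (W = Fd): kg·m²/s²  ✗

Only voltage has units kg·m²/(s³·A).

Answer: voltage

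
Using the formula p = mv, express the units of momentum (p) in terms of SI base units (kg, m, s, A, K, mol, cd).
Units of each symbol in p = mv:
  m (mass): kg
  v (velocity): m/s

Multiplying the contributions: [kg] · [m/s]
Adding exponents of each base unit: kg: 1, m: 1, s: -1
SI base units of momentum: kg·m/s

Answer: kg·m/s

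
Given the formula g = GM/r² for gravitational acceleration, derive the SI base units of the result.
Units of each symbol in g = GM/r²:
  G (gravitational constant): m³/(kg·s²)
  M (mass): kg
  r (distance): m  → to the power 2 in the denominator, contributes 1/m²

Multiplying the contributions: [m³/(kg·s²)] · [kg] · [1/m²]
Adding exponents of each base unit: m: 1, s: -2
SI base units of gravitational acceleration: m/s²

Answer: m/s²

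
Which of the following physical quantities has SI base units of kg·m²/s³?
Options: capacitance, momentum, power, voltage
Checking the SI base units of each option:
  capacitance (C = Q/V): s⁴·A²/(kg·m²)  ✗
  momentum (p = mv): kg·m/s  ✗
  power (P = W/t): kg·m²/s³  ✓ matches
  voltage (V = IR): kg·m²/(s³·A)  ✗

Only power has units kg·m²/s³.

Answer: power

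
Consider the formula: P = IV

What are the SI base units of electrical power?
Units of each symbol in P = IV:
  I (current): A
  V (voltage, in volts): kg·m²/(s³·A)

Multiplying the contributions: [A] · [kg·m²/(s³·A)]
Adding exponents of each base unit: kg: 1, m: 2, s: -3
SI base units of electrical power: kg·m²/s³

Answer: kg·m²/s³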